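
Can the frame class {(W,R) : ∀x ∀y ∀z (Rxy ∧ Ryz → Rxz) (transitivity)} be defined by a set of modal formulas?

Definable; □q → □□q defines it

Yes: it is transitivity, defined by the 4 schema □q → □□q.
Suppose □q→□□q is valid. Take Rxy, Ryz and set V(q)={w : Rxw}. Then □q at x, so □□q at x, so □q at y, so q at z, i.e. Rxz.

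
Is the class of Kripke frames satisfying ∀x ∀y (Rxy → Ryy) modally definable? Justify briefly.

Yes, by □(□r → r)

Yes: it is shift-reflexivity, defined by the T□ schema □(□r → r).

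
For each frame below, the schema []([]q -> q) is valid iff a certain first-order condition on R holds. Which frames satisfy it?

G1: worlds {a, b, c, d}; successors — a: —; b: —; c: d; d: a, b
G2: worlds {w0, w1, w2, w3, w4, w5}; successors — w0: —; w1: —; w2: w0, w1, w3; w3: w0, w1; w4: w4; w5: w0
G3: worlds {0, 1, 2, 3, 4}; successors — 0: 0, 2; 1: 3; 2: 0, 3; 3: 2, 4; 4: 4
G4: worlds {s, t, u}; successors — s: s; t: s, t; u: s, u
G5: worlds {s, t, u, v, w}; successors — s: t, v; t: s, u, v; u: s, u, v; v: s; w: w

This is the axiom for shift-reflexivity; its first-order frame correspondent is forall x forall y (Rxy -> Ryy).
G1: fails — Rdb but not Rbb.
G2: fails — Rw3w1 but not Rw1w1.
G3: fails — R32 but not R22.
G4: satisfies the condition.
G5: fails — Ruv but not Rvv.

G4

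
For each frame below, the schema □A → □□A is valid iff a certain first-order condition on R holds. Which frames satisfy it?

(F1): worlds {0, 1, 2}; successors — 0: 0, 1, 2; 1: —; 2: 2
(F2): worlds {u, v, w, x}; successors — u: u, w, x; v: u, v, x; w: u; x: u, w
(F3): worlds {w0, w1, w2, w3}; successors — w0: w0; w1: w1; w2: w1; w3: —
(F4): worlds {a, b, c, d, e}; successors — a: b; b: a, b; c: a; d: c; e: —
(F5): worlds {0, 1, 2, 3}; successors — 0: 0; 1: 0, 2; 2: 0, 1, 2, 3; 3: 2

(F1), (F3)

Frame correspondent (Sahlqvist): ∀x ∀y ∀z (Rxy ∧ Ryz → Rxz) — i.e. transitivity.
(F1): holds.
(F2): fails — Rwu and Ruw but not Rww.
(F3): holds.
(F4): fails — Rdc and Rca but not Rda.
(F5): fails — R32 and R23 but not R33.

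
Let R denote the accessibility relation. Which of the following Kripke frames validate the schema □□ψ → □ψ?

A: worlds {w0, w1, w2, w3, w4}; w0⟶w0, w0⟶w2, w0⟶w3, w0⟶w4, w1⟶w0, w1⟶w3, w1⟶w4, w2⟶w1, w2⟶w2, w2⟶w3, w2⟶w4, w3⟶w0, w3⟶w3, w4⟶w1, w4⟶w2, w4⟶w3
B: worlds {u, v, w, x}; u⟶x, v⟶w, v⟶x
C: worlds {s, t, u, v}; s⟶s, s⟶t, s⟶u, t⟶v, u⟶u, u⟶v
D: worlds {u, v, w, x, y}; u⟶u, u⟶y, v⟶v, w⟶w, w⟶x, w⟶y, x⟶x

This is the axiom for density; its first-order frame correspondent is ∀x ∀y (Rxy → ∃z (Rxz ∧ Rzy)).
A: ✓.
B: fails — Rvx but no z with Rvz and Rzx.
C: fails — Rtv but no z with Rtz and Rzv.
D: ✓.
Valid on: A, D.

A, D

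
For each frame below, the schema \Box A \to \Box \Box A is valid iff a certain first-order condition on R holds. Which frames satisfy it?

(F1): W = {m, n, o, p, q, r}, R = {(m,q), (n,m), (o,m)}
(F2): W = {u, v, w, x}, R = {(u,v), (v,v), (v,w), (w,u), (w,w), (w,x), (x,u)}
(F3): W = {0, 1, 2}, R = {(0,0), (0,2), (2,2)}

The schema corresponds to transitivity: \forall x \forall y \forall z (Rxy \wedge Ryz \to Rxz).
(F1): fails — Rnm and Rmq but not Rnq.
(F2): fails — Ruv and Rvw but not Ruw.
(F3): holds.
Valid on: (F3).

(F3)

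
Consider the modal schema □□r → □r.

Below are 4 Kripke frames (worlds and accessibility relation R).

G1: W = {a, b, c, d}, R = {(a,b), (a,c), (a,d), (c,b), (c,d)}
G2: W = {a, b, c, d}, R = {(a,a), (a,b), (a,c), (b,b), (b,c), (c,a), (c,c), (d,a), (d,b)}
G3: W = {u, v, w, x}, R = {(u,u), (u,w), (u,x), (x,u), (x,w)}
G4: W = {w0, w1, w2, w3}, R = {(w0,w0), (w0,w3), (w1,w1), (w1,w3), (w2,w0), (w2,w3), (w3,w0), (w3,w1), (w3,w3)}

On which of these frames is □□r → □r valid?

G2, G3, G4

This is the axiom for density; its first-order frame correspondent is ∀x ∀y (Rxy → ∃z (Rxz ∧ Rzy)).
G1: fails — Rcd but no z with Rcz and Rzd.
G2: condition met.
G3: condition met.
G4: condition met.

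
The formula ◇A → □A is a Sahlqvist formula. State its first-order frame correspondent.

partial functionality

This is the CD axiom.
It corresponds to partial functionality: ∀x ∀y ∀z (Rxy ∧ Rxz → y = z).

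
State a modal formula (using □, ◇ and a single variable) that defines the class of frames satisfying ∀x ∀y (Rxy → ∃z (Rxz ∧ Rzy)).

□□p → □p

A defining formula is □□p → □p (the C4 axiom).
Suppose □□p→□p is valid. Take Rxy and set V(p)={w : xR²w}. Then □□p at x, so □p at x, so p at y, i.e. ∃z(Rxz∧Rzy).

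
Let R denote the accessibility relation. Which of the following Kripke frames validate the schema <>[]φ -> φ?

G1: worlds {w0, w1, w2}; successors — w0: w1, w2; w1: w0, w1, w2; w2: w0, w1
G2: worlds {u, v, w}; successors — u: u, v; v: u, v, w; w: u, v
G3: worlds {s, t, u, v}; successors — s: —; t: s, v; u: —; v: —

G1

The schema corresponds to a generalized confluence (Geach) condition: forall x forall y (xRy -> exists w (yRw & x = w)).
G1: satisfies the condition.
G2: fails — wRu but no t with uRt and w=t.
G3: fails — tRs but no w with sRw and t=w.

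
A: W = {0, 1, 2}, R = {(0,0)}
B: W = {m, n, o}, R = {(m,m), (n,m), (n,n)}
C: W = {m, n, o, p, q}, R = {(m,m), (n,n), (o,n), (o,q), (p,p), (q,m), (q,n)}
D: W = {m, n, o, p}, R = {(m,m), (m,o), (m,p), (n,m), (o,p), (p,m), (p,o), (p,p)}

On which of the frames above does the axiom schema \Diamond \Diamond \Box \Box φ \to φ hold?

A

This is the axiom for a generalized confluence (Geach) condition; its first-order frame correspondent is \forall x \forall y (x R^2 y \to \exists w (y R^2 w \wedge x = w)).
A: condition met.
B: fails — nR²m but no w with mR²w and n=w.
C: fails — oR²m but no w with mR²w and o=w.
D: fails — nR²m but no w with mR²w and n=w.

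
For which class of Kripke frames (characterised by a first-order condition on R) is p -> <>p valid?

Replacing p by ¬p and contraposing gives the equivalent schema □p → p.
Suppose □p→p is valid. At any x set V(p)={w : Rxw}. Then □p holds at x, so p holds at x, i.e. Rxx.

reflexivity: forall x Rxx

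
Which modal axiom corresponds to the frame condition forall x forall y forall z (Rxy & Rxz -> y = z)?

This is partial functionality; the standard corresponding axiom is CD: ◇r → □r.
Suppose ◇r→□r is valid. Take Rxy, Rxz and set V(r)={y}. Then ◇r at x, so □r at x, so r at z, i.e. z=y.

◇r → □r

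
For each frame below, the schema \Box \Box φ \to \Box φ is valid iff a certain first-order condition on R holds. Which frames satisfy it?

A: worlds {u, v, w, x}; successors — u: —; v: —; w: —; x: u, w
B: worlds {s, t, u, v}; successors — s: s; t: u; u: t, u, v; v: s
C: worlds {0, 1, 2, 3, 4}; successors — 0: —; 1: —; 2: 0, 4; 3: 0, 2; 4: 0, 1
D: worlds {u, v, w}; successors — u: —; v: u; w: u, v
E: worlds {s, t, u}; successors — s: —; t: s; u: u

The schema corresponds to density: \forall x \forall y (Rxy \to \exists z (Rxz \wedge Rzy)).
A: fails — Rxw but no z with Rxz and Rzw.
B: holds.
C: fails — R32 but no z with R3z and Rz2.
D: fails — Rvu but no z with Rvz and Rzu.
E: fails — Rts but no z with Rtz and Rzs.
Valid on: B.

B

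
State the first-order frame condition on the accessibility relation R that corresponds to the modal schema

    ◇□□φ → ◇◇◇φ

∀x ∀y (xRy → ∃w (yR²w ∧ xR³w))

This is a Sahlqvist (Geach-type) schema ◇^1□^2φ → □^0◇^3φ.
Minimal-valuation argument: fix x; take any y with xR^1y and any z with xR^0z. Set V(φ) to the set of worlds R-reachable from y in exactly 2 steps. Then □^2φ holds at y, so the antecedent holds at x; validity forces ◇^3φ at z, giving a w with zR^3w and yR^2w.
First-order correspondent: ∀x ∀y (xRy → ∃w (yR²w ∧ xR³w)).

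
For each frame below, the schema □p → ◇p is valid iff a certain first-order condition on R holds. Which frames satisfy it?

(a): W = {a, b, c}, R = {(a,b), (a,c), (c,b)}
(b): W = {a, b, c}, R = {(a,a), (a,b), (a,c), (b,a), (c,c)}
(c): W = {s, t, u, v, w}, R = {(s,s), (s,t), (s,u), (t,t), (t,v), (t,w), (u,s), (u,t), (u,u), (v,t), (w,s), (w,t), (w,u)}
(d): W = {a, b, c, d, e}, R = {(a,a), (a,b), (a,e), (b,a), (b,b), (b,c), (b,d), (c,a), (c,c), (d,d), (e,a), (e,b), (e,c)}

(b), (c), (d)

Frame correspondent (Sahlqvist): ∀x ∃y Rxy — i.e. seriality.
(a): fails — world b has no successor.
(b): satisfies the condition.
(c): satisfies the condition.
(d): satisfies the condition.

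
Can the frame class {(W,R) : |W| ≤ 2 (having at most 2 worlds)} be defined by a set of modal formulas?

Any modally definable frame class is closed under disjoint unions.
Any modal formula valid on each of 3 disjoint one-world frames is valid on their disjoint union (validity is preserved under disjoint unions). Each one-world frame has |W|=1≤2, but the union has |W|=3.
So the class is not modally definable.

No — not modally definable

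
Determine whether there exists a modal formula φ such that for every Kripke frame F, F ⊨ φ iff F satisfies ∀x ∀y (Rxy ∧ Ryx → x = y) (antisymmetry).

If a class were modally definable it would be closed under surjective bounded morphisms (Goldblatt–Thomason).
The 6-cycle (worlds a,b,c,d,e,f with a→b→c→d→e→f→a) is antisymmetric. Sending even-indexed worlds to s and odd-indexed worlds to t is a surjective bounded morphism onto the two-world frame with s↔t, which is not antisymmetric.
Hence antisymmetry is not modally definable.

No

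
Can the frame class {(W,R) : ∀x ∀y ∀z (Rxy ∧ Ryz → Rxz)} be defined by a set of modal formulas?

Yes — defined by □q → □□q

The condition is transitivity. A defining modal formula is □q → □□q.
Suppose □q→□□q is valid. Take Rxy, Ryz and set V(q)={w : Rxw}. Then □q at x, so □□q at x, so □q at y, so q at z, i.e. Rxz.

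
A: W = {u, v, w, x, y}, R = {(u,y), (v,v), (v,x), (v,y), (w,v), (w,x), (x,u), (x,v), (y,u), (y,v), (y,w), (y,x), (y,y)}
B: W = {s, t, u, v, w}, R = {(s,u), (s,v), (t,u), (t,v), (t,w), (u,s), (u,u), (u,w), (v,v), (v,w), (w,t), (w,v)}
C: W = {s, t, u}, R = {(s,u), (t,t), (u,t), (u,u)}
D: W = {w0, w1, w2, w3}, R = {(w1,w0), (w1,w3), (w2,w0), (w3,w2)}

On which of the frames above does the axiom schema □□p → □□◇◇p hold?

This is the axiom for a generalized confluence (Geach) condition; its first-order frame correspondent is ∀x ∀z (xR²z → ∃w (xR²w ∧ zR²w)).
A: satisfies the condition.
B: satisfies the condition.
C: satisfies the condition.
D: fails — w1R²w2 but no w with w1R²w and w2R²w.
Valid on: A, B, C.

A, B, C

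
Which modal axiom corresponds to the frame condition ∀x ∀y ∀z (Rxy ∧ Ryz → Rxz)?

□ψ → □□ψ

A defining formula is □ψ → □□ψ (the 4 axiom).
Suppose □ψ→□□ψ is valid. Take Rxy, Ryz and set V(ψ)={w : Rxw}. Then □ψ at x, so □□ψ at x, so □ψ at y, so ψ at z, i.e. Rxz.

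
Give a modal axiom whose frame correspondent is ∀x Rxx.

A defining formula is □q → q (the T axiom).
Suppose □q→q is valid. At any x set V(q)={w : Rxw}. Then □q holds at x, so q holds at x, i.e. Rxx.

□q → q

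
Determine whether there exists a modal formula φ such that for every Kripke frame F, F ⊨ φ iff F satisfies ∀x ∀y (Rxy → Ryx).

The condition is symmetry. A defining modal formula is r → □◇r.
Suppose r→□◇r is valid. Take Rxy and set V(r)={x}. Then r at x, so □◇r at x, so ◇r at y, so some z with Ryz has r; z=x, i.e. Ryx.

Yes — defined by r → □◇r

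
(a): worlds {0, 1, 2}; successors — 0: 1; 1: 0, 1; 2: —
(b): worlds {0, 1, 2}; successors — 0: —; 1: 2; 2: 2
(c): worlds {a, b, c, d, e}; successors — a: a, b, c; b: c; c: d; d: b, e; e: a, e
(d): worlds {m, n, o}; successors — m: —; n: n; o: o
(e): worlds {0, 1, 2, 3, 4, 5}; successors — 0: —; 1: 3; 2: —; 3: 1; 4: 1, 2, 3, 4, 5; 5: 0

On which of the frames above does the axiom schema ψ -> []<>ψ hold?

(a), (d)

This is the axiom for symmetry; its first-order frame correspondent is forall x forall y (Rxy -> Ryx).
(a): ✓.
(b): fails — R12 but not R21.
(c): fails — Rbc but not Rcb.
(d): ✓.
(e): fails — R43 but not R34.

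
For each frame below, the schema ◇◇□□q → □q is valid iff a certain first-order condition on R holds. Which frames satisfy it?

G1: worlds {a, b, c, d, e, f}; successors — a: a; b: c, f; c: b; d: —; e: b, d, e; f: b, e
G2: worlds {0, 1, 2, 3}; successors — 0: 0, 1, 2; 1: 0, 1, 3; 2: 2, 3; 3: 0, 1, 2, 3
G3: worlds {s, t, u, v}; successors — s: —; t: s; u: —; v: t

This is the axiom for a generalized confluence (Geach) condition; its first-order frame correspondent is ∀x ∀y ∀z ((xR²y ∧ xRz) → ∃w (yR²w ∧ z = w)).
G1: fails — bR²b, bRc but no w with bR²w and c=w.
G2: ✓.
G3: fails — vR²s, vRt but no w with sR²w and t=w.
Valid on: G2.

G2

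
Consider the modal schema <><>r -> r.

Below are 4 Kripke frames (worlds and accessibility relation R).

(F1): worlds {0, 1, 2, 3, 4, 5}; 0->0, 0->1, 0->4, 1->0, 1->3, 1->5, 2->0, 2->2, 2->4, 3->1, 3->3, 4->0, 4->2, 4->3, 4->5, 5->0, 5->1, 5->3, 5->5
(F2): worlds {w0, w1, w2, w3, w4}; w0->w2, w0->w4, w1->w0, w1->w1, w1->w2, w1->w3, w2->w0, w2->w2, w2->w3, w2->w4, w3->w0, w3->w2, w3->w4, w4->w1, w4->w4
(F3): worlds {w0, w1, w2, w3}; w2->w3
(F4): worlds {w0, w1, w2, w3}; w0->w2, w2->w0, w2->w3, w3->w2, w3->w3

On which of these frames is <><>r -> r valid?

This is the axiom for a generalized confluence (Geach) condition; its first-order frame correspondent is forall x forall y (x R^2 y -> exists w (y = w & x = w)).
(F1): fails — 0R²1 but 1 ≠ 0.
(F2): fails — w0R²w1 but w1 ≠ w0.
(F3): satisfies the condition.
(F4): fails — w0R²w3 but w3 ≠ w0.

(F3)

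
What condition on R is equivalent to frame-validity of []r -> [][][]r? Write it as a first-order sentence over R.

This is a Sahlqvist (Geach-type) schema ◇^0□^1r → □^3◇^0r.
First-order correspondent: forall x forall z (x R^3 z -> exists w (xRw & z = w)).

forall x forall z (x R^3 z -> exists w (xRw & z = w))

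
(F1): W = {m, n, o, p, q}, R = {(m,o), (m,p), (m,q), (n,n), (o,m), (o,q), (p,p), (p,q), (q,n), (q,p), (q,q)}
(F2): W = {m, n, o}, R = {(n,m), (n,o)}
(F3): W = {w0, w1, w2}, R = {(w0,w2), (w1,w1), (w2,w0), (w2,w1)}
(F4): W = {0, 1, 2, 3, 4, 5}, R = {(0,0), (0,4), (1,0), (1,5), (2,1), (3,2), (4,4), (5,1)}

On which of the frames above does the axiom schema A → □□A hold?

Frame correspondent (Sahlqvist): ∀x ∀z (xR²z → ∃w (x = w ∧ z = w)) — i.e. a generalized confluence (Geach) condition.
(F1): fails — mR²n but m ≠ n.
(F2): ✓.
(F3): fails — w0R²w1 but w0 ≠ w1.
(F4): fails — 0R²4 but 0 ≠ 4.
Valid on: (F2).

(F2)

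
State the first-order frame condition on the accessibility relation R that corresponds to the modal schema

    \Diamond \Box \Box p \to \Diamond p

This is a Sahlqvist (Geach-type) schema ◇^1□^2p → □^0◇^1p.
First-order correspondent: \forall x \forall y (xRy \to \exists w (y R^2 w \wedge xRw)).

\forall x \forall y (xRy \to \exists w (y R^2 w \wedge xRw))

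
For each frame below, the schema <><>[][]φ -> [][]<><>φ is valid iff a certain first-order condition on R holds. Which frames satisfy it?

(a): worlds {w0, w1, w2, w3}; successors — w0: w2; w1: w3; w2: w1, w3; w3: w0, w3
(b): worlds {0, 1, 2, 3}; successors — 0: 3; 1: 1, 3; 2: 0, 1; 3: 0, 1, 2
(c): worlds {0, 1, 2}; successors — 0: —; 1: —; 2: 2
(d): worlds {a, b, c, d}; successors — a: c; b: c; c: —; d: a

(a), (b), (c)

Frame correspondent (Sahlqvist): forall x forall y forall z ((x R^2 y & x R^2 z) -> exists w (y R^2 w & z R^2 w)) — i.e. a generalized confluence (Geach) condition.
(a): holds.
(b): holds.
(c): holds.
(d): fails — dR²c, dR²c but no w with cR²w and cR²w.
Valid on: (a), (b), (c).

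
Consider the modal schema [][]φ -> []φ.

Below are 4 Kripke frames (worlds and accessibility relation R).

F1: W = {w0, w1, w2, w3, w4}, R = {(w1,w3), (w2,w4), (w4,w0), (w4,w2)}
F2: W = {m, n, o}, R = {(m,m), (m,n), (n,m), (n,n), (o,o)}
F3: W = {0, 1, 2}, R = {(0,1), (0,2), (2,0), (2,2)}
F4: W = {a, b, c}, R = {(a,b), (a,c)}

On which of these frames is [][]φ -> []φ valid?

The schema corresponds to density: forall x forall y (Rxy -> exists z (Rxz & Rzy)).
F1: fails — Rw2w4 but no z with Rw2z and Rzw4.
F2: condition met.
F3: fails — R01 but no z with R0z and Rz1.
F4: fails — Rac but no z with Raz and Rzc.
Valid on: F2.

F2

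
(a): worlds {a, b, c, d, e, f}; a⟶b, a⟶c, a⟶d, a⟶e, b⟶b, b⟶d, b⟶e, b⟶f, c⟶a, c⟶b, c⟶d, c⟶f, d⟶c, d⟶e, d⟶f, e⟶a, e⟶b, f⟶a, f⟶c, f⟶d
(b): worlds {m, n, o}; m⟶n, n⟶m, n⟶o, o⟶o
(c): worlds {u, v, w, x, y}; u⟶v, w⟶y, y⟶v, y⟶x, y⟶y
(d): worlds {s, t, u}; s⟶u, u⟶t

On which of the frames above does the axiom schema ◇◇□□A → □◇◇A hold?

Frame correspondent (Sahlqvist): ∀x ∀y ∀z ((xR²y ∧ xRz) → ∃w (yR²w ∧ zR²w)) — i.e. a generalized confluence (Geach) condition.
(a): condition met.
(b): condition met.
(c): fails — wR²v, wRy but no t with vR²t and yR²t.
(d): fails — sR²t, sRu but no w with tR²w and uR²w.
Valid on: (a), (b).

(a), (b)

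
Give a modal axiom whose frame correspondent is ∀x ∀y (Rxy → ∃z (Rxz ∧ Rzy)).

□□ψ → □ψ

A defining formula is □□ψ → □ψ (the C4 axiom).
Suppose □□ψ→□ψ is valid. Take Rxy and set V(ψ)={w : xR²w}. Then □□ψ at x, so □ψ at x, so ψ at y, i.e. ∃z(Rxz∧Rzy).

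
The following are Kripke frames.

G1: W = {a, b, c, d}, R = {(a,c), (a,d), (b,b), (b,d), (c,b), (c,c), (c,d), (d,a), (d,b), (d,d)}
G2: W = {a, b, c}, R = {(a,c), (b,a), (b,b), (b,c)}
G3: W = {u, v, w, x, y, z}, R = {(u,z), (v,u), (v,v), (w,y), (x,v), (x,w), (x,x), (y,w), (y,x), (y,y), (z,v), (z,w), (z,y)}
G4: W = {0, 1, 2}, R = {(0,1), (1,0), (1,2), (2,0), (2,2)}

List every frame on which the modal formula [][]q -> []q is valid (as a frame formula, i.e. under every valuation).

Frame correspondent (Sahlqvist): forall x forall y (Rxy -> exists z (Rxz & Rzy)) — i.e. density.
G1: condition met.
G2: fails — Rac but no z with Raz and Rzc.
G3: fails — Ruz but no t with Rut and Rtz.
G4: fails — R01 but no z with R0z and Rz1.

G1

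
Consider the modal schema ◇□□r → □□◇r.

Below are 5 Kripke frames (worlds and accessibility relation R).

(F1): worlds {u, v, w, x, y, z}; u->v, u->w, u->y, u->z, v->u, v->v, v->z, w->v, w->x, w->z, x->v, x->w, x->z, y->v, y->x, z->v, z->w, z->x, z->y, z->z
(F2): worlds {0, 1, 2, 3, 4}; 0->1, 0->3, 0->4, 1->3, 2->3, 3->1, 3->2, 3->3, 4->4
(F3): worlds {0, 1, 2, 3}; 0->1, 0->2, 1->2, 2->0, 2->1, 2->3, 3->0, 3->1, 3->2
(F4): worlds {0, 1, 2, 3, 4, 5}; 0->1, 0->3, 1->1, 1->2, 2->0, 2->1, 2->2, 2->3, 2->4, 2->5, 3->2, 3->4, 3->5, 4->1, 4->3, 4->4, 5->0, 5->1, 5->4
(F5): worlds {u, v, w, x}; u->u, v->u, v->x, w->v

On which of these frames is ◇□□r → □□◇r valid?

This is the axiom for a generalized confluence (Geach) condition; its first-order frame correspondent is ∀x ∀y ∀z ((xRy ∧ xR²z) → ∃w (yR²w ∧ zRw)).
(F1): condition met.
(F2): fails — 0R1, 0R²4 but no w with 1R²w and 4Rw.
(F3): fails — 0R1, 0R²1 but no w with 1R²w and 1Rw.
(F4): condition met.
(F5): fails — vRx, vR²u but no t with xR²t and uRt.
Valid on: (F1), (F4).

(F1), (F4)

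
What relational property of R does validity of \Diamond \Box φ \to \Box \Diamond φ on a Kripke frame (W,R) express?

convergence

Suppose ◇□φ→□◇φ is valid. Take Rxy, Rxz and set V(φ)={w : Ryw}. Then □φ at y so ◇□φ at x, so □◇φ at x, so ◇φ at z, giving w with Rzw and Ryw.
Conversely, any frame satisfying \forall x \forall y \forall z (Rxy \wedge Rxz \to \exists w (Ryw \wedge Rzw)) validates the schema.
So the correspondent is convergence.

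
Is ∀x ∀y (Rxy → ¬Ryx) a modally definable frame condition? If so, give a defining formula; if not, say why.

No

If a class were modally definable it would be closed under surjective bounded morphisms (Goldblatt–Thomason).
The 3-cycle (worlds a,b,c with a→b→c→a) is asymmetric. Mapping every world to a single reflexive point • is a surjective bounded morphism, and the reflexive point is not asymmetric (R•• but asymmetry requires ¬R••).
Hence asymmetry is not modally definable.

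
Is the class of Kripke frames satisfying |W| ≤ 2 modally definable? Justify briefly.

Any modally definable frame class is closed under disjoint unions.
Any modal formula valid on each of 3 disjoint one-world frames is valid on their disjoint union (validity is preserved under disjoint unions). Each one-world frame has |W|=1≤2, but the union has |W|=3.
Hence having at most 2 worlds is not modally definable.

Not definable by any modal formula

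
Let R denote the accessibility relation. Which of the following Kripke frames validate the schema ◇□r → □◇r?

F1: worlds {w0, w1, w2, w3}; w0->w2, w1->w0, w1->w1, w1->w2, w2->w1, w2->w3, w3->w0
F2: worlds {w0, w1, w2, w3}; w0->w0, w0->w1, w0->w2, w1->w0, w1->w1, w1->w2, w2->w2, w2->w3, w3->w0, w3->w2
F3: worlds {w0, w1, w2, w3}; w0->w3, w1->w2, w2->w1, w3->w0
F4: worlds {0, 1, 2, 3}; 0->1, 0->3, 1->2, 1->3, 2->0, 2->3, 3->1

F2, F3

This is the axiom for convergence; its first-order frame correspondent is ∀x ∀y ∀z (Rxy ∧ Rxz → ∃w (Ryw ∧ Rzw)).
F1: fails — Rw1w2 and Rw1w0 but w2 and w0 have no common successor.
F2: satisfies the condition.
F3: satisfies the condition.
F4: fails — R01 and R03 but 1 and 3 have no common successor.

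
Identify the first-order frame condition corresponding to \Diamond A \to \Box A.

Suppose ◇A→□A is valid. Take Rxy, Rxz and set V(A)={y}. Then ◇A at x, so □A at x, so A at z, i.e. z=y.
The converse is a direct semantic check.
Frame condition: \forall x \forall y \forall z (Rxy \wedge Rxz \to y = z).

Partial functionality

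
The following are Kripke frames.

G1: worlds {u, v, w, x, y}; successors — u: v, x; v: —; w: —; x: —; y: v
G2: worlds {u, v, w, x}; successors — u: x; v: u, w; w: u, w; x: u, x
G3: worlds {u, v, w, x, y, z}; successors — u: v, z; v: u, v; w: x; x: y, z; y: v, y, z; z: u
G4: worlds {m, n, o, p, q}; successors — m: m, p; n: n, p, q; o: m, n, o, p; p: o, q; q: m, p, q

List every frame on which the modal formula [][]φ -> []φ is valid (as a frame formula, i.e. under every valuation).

G2, G4

The schema corresponds to density: forall x forall y (Rxy -> exists z (Rxz & Rzy)).
G1: fails — Ruv but no z with Ruz and Rzv.
G2: satisfies the condition.
G3: fails — Ruz but no t with Rut and Rtz.
G4: satisfies the condition.
Valid on: G2, G4.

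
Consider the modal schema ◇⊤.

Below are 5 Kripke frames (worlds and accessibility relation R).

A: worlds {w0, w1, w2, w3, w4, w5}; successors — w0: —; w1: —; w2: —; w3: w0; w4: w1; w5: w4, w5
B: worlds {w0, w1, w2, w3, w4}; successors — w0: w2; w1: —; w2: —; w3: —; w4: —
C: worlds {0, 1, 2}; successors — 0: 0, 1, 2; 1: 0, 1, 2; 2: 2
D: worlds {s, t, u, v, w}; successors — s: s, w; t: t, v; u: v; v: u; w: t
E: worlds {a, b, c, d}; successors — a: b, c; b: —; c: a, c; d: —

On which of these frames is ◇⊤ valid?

Frame correspondent (Sahlqvist): ∀x ∃y Rxy — i.e. seriality.
A: fails — world w0 has no successor.
B: fails — world w1 has no successor.
C: ✓.
D: ✓.
E: fails — world b has no successor.

C, D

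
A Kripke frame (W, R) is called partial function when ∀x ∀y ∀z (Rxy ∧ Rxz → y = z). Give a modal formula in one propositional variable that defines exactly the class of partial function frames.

This is partial functionality; the standard corresponding axiom is CD: ◇p → □p.
Suppose ◇p→□p is valid. Take Rxy, Rxz and set V(p)={y}. Then ◇p at x, so □p at x, so p at z, i.e. z=y.

◇p → □p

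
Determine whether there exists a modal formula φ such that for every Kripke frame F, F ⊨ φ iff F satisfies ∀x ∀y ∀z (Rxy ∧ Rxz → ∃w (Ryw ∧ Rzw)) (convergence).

Yes — defined by ◇□p → □◇p

The condition is convergence. A defining modal formula is ◇□p → □◇p.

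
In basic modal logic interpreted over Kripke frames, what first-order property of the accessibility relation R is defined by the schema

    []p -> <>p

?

Suppose □p→◇p is valid. At any x set V(p)=W. Then □p at x, so ◇p at x, so x has a successor.

Seriality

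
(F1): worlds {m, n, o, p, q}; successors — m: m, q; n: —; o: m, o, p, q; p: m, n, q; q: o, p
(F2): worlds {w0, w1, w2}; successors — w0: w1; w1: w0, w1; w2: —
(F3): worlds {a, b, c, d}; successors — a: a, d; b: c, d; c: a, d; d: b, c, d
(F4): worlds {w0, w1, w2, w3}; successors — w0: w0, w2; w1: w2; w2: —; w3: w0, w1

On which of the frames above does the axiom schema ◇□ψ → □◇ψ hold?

(F2), (F3)

The schema corresponds to convergence: ∀x ∀y ∀z (Rxy ∧ Rxz → ∃w (Ryw ∧ Rzw)).
(F1): fails — Rmq and Rmm but q and m have no common successor.
(F2): holds.
(F3): holds.
(F4): fails — Rw0w2 and Rw0w2 but w2 and w2 have no common successor.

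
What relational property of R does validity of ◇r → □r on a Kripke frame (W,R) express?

This is the CD axiom.
It corresponds to partial functionality: ∀x ∀y ∀z (Rxy ∧ Rxz → y = z).

partial functionality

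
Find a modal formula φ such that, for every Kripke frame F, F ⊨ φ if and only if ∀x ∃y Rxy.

□ψ → ◇ψ

A defining formula is □ψ → ◇ψ (the D axiom).
Suppose □ψ→◇ψ is valid. At any x set V(ψ)=W. Then □ψ at x, so ◇ψ at x, so x has a successor.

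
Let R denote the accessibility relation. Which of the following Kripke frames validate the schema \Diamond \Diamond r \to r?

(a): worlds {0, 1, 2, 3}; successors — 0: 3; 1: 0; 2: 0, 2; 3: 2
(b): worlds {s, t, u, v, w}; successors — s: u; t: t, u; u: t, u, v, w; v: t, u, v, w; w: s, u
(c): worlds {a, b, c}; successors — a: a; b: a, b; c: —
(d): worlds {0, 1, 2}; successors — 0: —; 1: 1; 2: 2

This is the axiom for a generalized confluence (Geach) condition; its first-order frame correspondent is \forall x \forall y (x R^2 y \to \exists w (y = w \wedge x = w)).
(a): fails — 0R²2 but 2 ≠ 0.
(b): fails — sR²t but t ≠ s.
(c): fails — bR²a but a ≠ b.
(d): holds.
Valid on: (d).

(d)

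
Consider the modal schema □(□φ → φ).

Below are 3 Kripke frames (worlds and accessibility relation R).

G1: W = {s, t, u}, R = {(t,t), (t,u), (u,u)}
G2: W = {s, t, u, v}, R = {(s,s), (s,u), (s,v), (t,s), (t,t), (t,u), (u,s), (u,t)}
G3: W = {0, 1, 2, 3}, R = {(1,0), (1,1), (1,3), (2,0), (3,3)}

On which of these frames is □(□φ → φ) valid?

G1

This is the axiom for shift-reflexivity; its first-order frame correspondent is ∀x ∀y (Rxy → Ryy).
G1: holds.
G2: fails — Rtu but not Ruu.
G3: fails — R10 but not R00.
Valid on: G1.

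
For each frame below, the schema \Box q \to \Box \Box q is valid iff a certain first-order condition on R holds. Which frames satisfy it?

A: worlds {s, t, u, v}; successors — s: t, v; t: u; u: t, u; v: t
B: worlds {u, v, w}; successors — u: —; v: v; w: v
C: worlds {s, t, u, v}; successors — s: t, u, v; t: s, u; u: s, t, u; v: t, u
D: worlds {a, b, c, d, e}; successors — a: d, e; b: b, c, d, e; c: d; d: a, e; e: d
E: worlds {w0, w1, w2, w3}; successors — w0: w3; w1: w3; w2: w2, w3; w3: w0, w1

This is the axiom for transitivity; its first-order frame correspondent is \forall x \forall y \forall z (Rxy \wedge Ryz \to Rxz).
A: fails — Rvt and Rtu but not Rvu.
B: ✓.
C: fails — Rus and Rsv but not Ruv.
D: fails — Rcd and Rde but not Rce.
E: fails — Rw3w1 and Rw1w3 but not Rw3w3.

B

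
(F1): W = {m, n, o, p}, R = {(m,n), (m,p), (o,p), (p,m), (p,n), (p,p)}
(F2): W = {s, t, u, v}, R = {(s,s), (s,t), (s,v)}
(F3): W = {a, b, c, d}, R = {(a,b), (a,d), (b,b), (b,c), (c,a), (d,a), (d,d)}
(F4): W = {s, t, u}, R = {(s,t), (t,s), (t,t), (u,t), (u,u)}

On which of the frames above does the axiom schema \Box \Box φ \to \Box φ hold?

This is the axiom for density; its first-order frame correspondent is \forall x \forall y (Rxy \to \exists z (Rxz \wedge Rzy)).
(F1): satisfies the condition.
(F2): satisfies the condition.
(F3): fails — Rca but no z with Rcz and Rza.
(F4): satisfies the condition.

(F1), (F2), (F4)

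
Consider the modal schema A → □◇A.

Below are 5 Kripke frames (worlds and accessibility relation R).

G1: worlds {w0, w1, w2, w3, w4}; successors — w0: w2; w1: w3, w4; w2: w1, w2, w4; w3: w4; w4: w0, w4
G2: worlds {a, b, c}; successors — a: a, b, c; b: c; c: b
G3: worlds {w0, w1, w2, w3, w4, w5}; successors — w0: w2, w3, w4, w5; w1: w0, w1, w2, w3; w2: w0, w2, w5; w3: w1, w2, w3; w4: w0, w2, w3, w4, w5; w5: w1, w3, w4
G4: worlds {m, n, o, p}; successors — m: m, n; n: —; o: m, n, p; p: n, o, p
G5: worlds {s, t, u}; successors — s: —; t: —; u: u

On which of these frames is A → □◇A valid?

This is the axiom for symmetry; its first-order frame correspondent is ∀x ∀y (Rxy → Ryx).
G1: fails — Rw2w4 but not Rw4w2.
G2: fails — Rab but not Rba.
G3: fails — Rw5w1 but not Rw1w5.
G4: fails — Rom but not Rmo.
G5: satisfies the condition.

G5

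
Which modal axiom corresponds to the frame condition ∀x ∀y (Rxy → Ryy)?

The condition is shift-reflexivity. The T□ schema □(□p → p) defines it.
Suppose □(□p→p) is valid. Take Rxy and set V(p)={w : Ryw}. Then at y, □p holds; since □(□p→p) at x, □p→p at y, so p at y, i.e. Ryy.

□(□p → p)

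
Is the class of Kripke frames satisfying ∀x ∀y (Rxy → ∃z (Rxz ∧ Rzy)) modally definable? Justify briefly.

Yes — defined by □□p → □p

This is a Sahlqvist condition; the C4 axiom □□p → □p defines it.
Suppose □□p→□p is valid. Take Rxy and set V(p)={w : xR²w}. Then □□p at x, so □p at x, so p at y, i.e. ∃z(Rxz∧Rzy).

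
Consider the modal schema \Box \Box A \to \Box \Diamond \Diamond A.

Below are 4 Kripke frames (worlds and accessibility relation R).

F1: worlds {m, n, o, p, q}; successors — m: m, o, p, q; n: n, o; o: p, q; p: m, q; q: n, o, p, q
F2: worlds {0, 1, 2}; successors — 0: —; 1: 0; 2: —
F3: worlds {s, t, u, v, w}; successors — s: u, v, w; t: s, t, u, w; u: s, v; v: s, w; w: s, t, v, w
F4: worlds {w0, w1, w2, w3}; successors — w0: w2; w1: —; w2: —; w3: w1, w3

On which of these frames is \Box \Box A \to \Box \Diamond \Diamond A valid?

Frame correspondent (Sahlqvist): \forall x \forall z (xRz \to \exists w (x R^2 w \wedge z R^2 w)) — i.e. a generalized confluence (Geach) condition.
F1: ✓.
F2: fails — 1R0 but no w with 1R²w and 0R²w.
F3: ✓.
F4: fails — w0Rw2 but no w with w0R²w and w2R²w.
Valid on: F1, F3.

F1, F3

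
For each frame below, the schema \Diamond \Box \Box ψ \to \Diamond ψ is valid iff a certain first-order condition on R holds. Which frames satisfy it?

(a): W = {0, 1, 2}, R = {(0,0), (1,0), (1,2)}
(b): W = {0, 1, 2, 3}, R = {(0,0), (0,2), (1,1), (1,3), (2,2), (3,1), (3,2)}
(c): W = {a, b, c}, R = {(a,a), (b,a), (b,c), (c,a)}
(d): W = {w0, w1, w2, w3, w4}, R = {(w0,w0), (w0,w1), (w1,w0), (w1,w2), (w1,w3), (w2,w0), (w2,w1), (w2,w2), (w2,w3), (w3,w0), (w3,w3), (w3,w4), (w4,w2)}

(b), (c), (d)

This is the axiom for a generalized confluence (Geach) condition; its first-order frame correspondent is \forall x \forall y (xRy \to \exists w (y R^2 w \wedge xRw)).
(a): fails — 1R2 but no w with 2R²w and 1Rw.
(b): condition met.
(c): condition met.
(d): condition met.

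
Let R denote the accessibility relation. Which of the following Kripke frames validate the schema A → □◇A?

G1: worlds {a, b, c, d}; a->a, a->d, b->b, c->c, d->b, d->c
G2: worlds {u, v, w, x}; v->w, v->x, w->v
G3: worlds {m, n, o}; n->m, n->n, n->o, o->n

none

This is the axiom for symmetry; its first-order frame correspondent is ∀x ∀y (Rxy → Ryx).
G1: fails — Rdc but not Rcd.
G2: fails — Rvx but not Rxv.
G3: fails — Rnm but not Rmn.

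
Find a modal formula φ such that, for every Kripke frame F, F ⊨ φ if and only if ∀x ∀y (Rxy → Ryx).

This is symmetry; the standard corresponding axiom is B: p → □◇p.
Suppose p→□◇p is valid. Take Rxy and set V(p)={x}. Then p at x, so □◇p at x, so ◇p at y, so some z with Ryz has p; z=x, i.e. Ryx.

p → □◇p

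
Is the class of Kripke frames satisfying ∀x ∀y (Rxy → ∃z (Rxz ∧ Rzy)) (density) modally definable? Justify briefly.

The condition is density. A defining modal formula is □□q → □q.
Suppose □□q→□q is valid. Take Rxy and set V(q)={w : xR²w}. Then □□q at x, so □q at x, so q at y, i.e. ∃z(Rxz∧Rzy).

Definable; □□q → □q defines it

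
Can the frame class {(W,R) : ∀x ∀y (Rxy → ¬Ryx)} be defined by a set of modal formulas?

Modal frame validity is preserved under surjective bounded morphisms.
The 3-cycle (worlds s,t,u with s→t→u→s) is asymmetric. Mapping every world to a single reflexive point • is a surjective bounded morphism, and the reflexive point is not asymmetric (R•• but asymmetry requires ¬R••).
Hence asymmetry is not modally definable.

No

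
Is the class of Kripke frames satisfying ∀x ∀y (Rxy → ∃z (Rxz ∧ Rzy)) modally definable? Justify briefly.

Yes — defined by □□q → □q

This is a Sahlqvist condition; the C4 axiom □□q → □q defines it.
Suppose □□q→□q is valid. Take Rxy and set V(q)={w : xR²w}. Then □□q at x, so □q at x, so q at y, i.e. ∃z(Rxz∧Rzy).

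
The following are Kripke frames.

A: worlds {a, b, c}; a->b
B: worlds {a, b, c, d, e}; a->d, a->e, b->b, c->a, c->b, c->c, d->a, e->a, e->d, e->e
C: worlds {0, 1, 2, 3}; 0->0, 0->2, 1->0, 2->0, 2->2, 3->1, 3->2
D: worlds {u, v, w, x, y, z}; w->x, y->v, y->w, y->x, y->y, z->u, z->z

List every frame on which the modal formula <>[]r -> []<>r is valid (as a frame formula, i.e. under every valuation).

C

Frame correspondent (Sahlqvist): forall x forall y forall z (Rxy & Rxz -> exists w (Ryw & Rzw)) — i.e. convergence.
A: fails — Rab and Rab but b and b have no common successor.
B: fails — Rcc and Rca but c and a have no common successor.
C: condition met.
D: fails — Rwx and Rwx but x and x have no common successor.
Valid on: C.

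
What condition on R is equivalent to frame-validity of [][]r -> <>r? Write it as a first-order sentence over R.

This is a Sahlqvist (Geach-type) schema ◇^0□^2r → □^0◇^1r.
Minimal-valuation argument: fix x; take any y with xR^0y and any z with xR^0z. Set V(r) to the set of worlds R-reachable from y in exactly 2 steps. Then □^2r holds at y, so the antecedent holds at x; validity forces ◇^1r at z, giving a w with zR^1w and yR^2w.
First-order correspondent: forall x exists w (x R^2 w & xRw).

forall x exists w (x R^2 w & xRw)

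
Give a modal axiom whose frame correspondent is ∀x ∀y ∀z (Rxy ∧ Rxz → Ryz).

◇r → □◇r

The condition is the Euclidean property. The 5 schema ◇r → □◇r defines it.
Suppose ◇r→□◇r is valid. Take Rxy, Rxz and set V(r)={y}. Then ◇r at x, so □◇r at x, so ◇r at z, so some w with Rzw has r; w=y, i.e. Rzy. By symmetry of the argument, Ryz.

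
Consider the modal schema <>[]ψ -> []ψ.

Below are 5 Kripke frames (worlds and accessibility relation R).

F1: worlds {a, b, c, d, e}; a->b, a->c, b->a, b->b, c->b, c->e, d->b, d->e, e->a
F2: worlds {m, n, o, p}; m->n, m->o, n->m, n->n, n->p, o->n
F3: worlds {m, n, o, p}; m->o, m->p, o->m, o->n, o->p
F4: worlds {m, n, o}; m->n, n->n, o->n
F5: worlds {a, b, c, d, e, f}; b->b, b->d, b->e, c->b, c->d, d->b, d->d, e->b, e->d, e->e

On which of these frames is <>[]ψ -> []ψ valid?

The schema corresponds to the Euclidean property: forall x forall y forall z (Rxy & Rxz -> Ryz).
F1: fails — Rab and Rac but not Rbc.
F2: fails — Rmo and Rmo but not Roo.
F3: fails — Rmo and Rmo but not Roo.
F4: holds.
F5: fails — Rbd and Rbe but not Rde.
Valid on: F4.

F4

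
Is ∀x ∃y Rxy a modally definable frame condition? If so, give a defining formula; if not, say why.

Yes, by □p → ◇p

Yes: it is seriality, defined by the D schema □p → ◇p.
Suppose □p→◇p is valid. At any x set V(p)=W. Then □p at x, so ◇p at x, so x has a successor.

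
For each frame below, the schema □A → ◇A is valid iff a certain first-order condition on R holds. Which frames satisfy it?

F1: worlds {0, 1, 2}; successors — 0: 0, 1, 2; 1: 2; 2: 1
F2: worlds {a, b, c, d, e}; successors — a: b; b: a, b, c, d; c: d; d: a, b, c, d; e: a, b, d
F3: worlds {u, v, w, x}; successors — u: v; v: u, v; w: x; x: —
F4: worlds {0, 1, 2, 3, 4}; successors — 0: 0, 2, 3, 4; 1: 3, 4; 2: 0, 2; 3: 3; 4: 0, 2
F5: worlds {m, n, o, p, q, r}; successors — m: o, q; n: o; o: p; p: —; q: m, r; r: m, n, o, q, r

Frame correspondent (Sahlqvist): ∀x ∃y Rxy — i.e. seriality.
F1: holds.
F2: holds.
F3: fails — world x has no successor.
F4: holds.
F5: fails — world p has no successor.

F1, F2, F4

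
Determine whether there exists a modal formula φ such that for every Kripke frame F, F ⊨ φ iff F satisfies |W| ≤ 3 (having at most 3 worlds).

Not modally definable

Any modally definable frame class is closed under disjoint unions.
Any modal formula valid on each of 4 disjoint one-world frames is valid on their disjoint union (validity is preserved under disjoint unions). Each one-world frame has |W|=1≤3, but the union has |W|=4.
So no modal formula (or set of formulas) defines exactly the |W|≤3 frames.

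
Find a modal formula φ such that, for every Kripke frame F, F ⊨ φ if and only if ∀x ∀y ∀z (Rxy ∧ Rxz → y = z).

◇ψ → □ψ

The condition is partial functionality. The CD schema ◇ψ → □ψ defines it.
Suppose ◇ψ→□ψ is valid. Take Rxy, Rxz and set V(ψ)={y}. Then ◇ψ at x, so □ψ at x, so ψ at z, i.e. z=y.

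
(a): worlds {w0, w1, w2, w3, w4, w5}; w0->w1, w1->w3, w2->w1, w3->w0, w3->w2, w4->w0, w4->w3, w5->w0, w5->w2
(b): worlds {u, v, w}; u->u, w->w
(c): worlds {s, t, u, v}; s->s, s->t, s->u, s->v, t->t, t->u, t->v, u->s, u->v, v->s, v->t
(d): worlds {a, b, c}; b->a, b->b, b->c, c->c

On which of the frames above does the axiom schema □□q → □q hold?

(b), (c), (d)

Frame correspondent (Sahlqvist): ∀x ∀y (Rxy → ∃z (Rxz ∧ Rzy)) — i.e. density.
(a): fails — Rw5w2 but no z with Rw5z and Rzw2.
(b): condition met.
(c): condition met.
(d): condition met.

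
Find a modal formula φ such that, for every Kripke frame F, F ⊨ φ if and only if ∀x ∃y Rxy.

This is seriality; the standard corresponding axiom is D: □s → ◇s.
Suppose □s→◇s is valid. At any x set V(s)=W. Then □s at x, so ◇s at x, so x has a successor.

□s → ◇s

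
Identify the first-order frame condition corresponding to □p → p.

Suppose □p→p is valid. At any x set V(p)={w : Rxw}. Then □p holds at x, so p holds at x, i.e. Rxx.
Conversely, any frame satisfying ∀x Rxx validates the schema.
So the correspondent is reflexivity.

Reflexivity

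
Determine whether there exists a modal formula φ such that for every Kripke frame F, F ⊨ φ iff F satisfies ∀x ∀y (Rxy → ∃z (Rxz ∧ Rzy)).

The condition is density. A defining modal formula is □□r → □r.
Suppose □□r→□r is valid. Take Rxy and set V(r)={w : xR²w}. Then □□r at x, so □r at x, so r at y, i.e. ∃z(Rxz∧Rzy).

Yes, by □□r → □r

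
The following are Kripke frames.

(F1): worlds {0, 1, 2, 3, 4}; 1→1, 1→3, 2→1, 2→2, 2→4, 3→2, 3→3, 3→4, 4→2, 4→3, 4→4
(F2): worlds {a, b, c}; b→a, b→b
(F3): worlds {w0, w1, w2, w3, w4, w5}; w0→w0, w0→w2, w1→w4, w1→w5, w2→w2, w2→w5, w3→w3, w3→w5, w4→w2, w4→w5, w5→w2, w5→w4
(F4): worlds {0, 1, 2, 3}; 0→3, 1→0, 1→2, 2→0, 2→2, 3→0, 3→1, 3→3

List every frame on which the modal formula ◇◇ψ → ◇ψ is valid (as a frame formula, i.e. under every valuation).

This is the axiom for transitivity; its first-order frame correspondent is ∀x ∀y ∀z (Rxy ∧ Ryz → Rxz).
(F1): fails — R32 and R21 but not R31.
(F2): ✓.
(F3): fails — Rw1w5 and Rw5w2 but not Rw1w2.
(F4): fails — R10 and R03 but not R13.
Valid on: (F2).

(F2)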